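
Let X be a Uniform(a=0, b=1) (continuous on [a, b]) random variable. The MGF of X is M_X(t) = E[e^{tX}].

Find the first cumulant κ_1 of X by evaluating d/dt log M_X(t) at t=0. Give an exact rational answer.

κ_1 = K^(1)(0) = 1/2

M_X(t) = (e^(t) - 1)/t
K_X(t) = log M_X(t) = -log(t) + log(e^(t) - 1)
K^(1)(t) = (t*e^(t) - e^(t) + 1)/(t*e^(t) - t)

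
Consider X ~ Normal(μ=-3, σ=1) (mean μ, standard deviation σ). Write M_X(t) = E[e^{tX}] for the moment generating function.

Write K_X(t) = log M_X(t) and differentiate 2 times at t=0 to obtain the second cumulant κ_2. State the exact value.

κ_2 = d^2K/dt^2 |_{t=0} = 1

M_X(t) = e^(t^2/2 - 3*t)
K_X(t) = log M_X(t) = t^2/2 - 3*t
dK/dt = t - 3
d^2K/dt^2 = 1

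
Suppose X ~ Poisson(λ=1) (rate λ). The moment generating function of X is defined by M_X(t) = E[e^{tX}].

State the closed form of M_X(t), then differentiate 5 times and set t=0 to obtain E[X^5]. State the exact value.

M_X(t) = e^(e^(t) - 1)
D^5[M](t) = (e^(5*t)*e^(e^(t)) + 10*e^(4*t)*e^(e^(t)) + 25*e^(3*t)*e^(e^(t)) + 15*e^(2*t)*e^(e^(t)) + e^(t)*e^(e^(t)))*e^(-1)

E[X^5] = D^5[M](0) = 52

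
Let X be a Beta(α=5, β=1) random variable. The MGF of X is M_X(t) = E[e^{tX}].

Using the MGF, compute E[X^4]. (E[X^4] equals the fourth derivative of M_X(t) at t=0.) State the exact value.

M_X(t) = ₁F₁(5; 6; t)
dM/dt = 5*₁F₁(6; 7; t)/6
d^2M/dt^2 = 5*₁F₁(7; 8; t)/7
d^3M/dt^3 = 5*₁F₁(8; 9; t)/8
d^4M/dt^4 = 5*₁F₁(9; 10; t)/9

E[X^4] = d^4M/dt^4 |_{t=0} = 5/9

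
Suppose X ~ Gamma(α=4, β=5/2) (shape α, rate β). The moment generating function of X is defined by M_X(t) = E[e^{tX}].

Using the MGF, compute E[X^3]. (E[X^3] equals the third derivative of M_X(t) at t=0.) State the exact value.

E[X^3] = M′′′(0) = 192/25

M_X(t) = 625/(16*(5/2 - t)^4)
M′(t) = -5000/(32*t^5 - 400*t^4 + 2000*t^3 - 5000*t^2 + 6250*t - 3125)
M′′(t) = 50000/(64*t^6 - 960*t^5 + 6000*t^4 - 20000*t^3 + 37500*t^2 - 37500*t + 15625)
M′′′(t) = -600000/(128*t^7 - 2240*t^6 + 16800*t^5 - 70000*t^4 + 175000*t^3 - 262500*t^2 + 218750*t - 78125)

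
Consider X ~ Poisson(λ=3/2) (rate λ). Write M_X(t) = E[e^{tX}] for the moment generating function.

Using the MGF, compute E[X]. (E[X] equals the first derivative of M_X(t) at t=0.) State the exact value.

M_X(t) = e^(3*e^(t)/2 - 3/2)
M^(1)(t) = 3*e^(-3/2)*e^(t)*e^(3*e^(t)/2)/2

E[X] = M^(1)(0) = 3/2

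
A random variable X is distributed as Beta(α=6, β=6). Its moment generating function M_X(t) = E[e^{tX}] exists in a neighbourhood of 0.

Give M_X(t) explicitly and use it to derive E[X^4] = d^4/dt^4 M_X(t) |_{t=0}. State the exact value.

M_X(t) = ₁F₁(6; 12; t)
M′(t) = ₁F₁(7; 13; t)/2
M′′(t) = 7*₁F₁(8; 14; t)/26
M′′′(t) = 2*₁F₁(9; 15; t)/13
M′′′′(t) = 6*₁F₁(10; 16; t)/65

E[X^4] = M′′′′(0) = 6/65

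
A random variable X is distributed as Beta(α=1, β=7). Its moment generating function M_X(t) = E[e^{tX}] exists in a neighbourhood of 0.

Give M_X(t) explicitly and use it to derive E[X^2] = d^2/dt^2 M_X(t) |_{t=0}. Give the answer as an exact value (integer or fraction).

M_X(t) = ₁F₁(1; 8; t)
dM/dt = ₁F₁(2; 9; t)/8
d^2M/dt^2 = ₁F₁(3; 10; t)/36

E[X^2] = d^2M/dt^2 |_{t=0} = 1/36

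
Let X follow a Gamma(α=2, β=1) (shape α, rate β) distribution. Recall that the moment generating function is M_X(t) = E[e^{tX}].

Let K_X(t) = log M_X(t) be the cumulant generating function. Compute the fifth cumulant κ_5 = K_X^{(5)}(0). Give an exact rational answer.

M_X(t) = (1 - t)^(-2)
K_X(t) = log M_X(t) = -2*log(1 - t)
dK/dt = -2/(t - 1)
d^2K/dt^2 = 2/(t^2 - 2*t + 1)
d^3K/dt^3 = -4/(t^3 - 3*t^2 + 3*t - 1)
d^4K/dt^4 = 12/(t^4 - 4*t^3 + 6*t^2 - 4*t + 1)
d^5K/dt^5 = -48/(t^5 - 5*t^4 + 10*t^3 - 10*t^2 + 5*t - 1)

κ_5 = d^5K/dt^5 |_{t=0} = 48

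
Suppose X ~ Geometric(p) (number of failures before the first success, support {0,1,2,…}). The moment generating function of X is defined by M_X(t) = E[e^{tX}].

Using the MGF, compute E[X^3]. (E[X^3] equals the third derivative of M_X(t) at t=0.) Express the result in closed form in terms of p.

E[X^3] = M^(3)(0) = -1 + 7/p - 12/p^2 + 6/p^3

M_X(t) = p/(-(1 - p)*e^(t) + 1)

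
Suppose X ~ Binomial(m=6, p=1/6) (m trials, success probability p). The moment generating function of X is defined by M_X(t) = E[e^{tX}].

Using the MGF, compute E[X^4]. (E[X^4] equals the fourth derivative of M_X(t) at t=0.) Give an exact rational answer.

E[X^4] = D^4[M](0) = 94/9

M_X(t) = (e^(t)/6 + 5/6)^6
D^4[M](t) = e^(6*t)/36 + 3125*e^(5*t)/7776 + 500*e^(4*t)/243 + 625*e^(3*t)/144 + 3125*e^(2*t)/972 + 3125*e^(t)/7776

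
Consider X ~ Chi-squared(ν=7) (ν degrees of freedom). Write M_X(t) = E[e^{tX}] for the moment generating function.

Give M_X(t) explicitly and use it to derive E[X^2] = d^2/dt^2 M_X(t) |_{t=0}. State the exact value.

M_X(t) = (1 - 2*t)^(-7/2)
M^(2)(t) = -63/(32*t^5*√(1 - 2*t) - 80*t^4*√(1 - 2*t) + 80*t^3*√(1 - 2*t) - 40*t^2*√(1 - 2*t) + 10*t*√(1 - 2*t) - √(1 - 2*t))

E[X^2] = M^(2)(0) = 63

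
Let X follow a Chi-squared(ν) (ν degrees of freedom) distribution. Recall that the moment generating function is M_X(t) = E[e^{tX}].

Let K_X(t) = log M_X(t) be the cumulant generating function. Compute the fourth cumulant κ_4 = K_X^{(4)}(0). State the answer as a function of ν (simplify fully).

M_X(t) = (1 - 2*t)^(-ν/2)
K_X(t) = log M_X(t) = -ν*log(1 - 2*t)/2
D^4[K](t) = 48*ν/(16*t^4 - 32*t^3 + 24*t^2 - 8*t + 1)

κ_4 = D^4[K](0) = 48*ν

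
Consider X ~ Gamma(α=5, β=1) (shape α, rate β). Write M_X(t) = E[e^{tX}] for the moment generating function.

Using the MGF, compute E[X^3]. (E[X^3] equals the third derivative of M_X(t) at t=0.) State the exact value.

M_X(t) = (1 - t)^(-5)
D^3[M](t) = 210/(t^8 - 8*t^7 + 28*t^6 - 56*t^5 + 70*t^4 - 56*t^3 + 28*t^2 - 8*t + 1)

E[X^3] = D^3[M](0) = 210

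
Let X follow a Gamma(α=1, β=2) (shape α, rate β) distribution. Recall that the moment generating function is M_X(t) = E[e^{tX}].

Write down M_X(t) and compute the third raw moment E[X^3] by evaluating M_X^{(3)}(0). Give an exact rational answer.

M_X(t) = 2/(2 - t)
dM/dt = 2/(t^2 - 4*t + 4)
d^2M/dt^2 = -4/(t^3 - 6*t^2 + 12*t - 8)
d^3M/dt^3 = 12/(t^4 - 8*t^3 + 24*t^2 - 32*t + 16)

E[X^3] = d^3M/dt^3 |_{t=0} = 3/4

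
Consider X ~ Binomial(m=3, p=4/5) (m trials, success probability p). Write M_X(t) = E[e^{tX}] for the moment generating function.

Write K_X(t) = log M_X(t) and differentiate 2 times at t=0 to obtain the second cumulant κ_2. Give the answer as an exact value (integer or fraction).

κ_2 = K^(2)(0) = 12/25

M_X(t) = (4*e^(t)/5 + 1/5)^3
K_X(t) = log M_X(t) = 3*log(4*e^(t)/5 + 1/5)
K^(2)(t) = 12*e^(t)/(16*e^(2*t) + 8*e^(t) + 1)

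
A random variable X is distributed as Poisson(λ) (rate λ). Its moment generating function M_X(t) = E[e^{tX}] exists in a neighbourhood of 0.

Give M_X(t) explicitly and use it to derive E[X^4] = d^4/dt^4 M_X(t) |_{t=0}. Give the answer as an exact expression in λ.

E[X^4] = d^4M/dt^4 |_{t=0} = λ*(λ^3 + 6*λ^2 + 7*λ + 1)

M_X(t) = e^(λ*(e^(t) - 1))
dM/dt = λ*e^(-λ)*e^(t)*e^(λ*e^(t))
d^2M/dt^2 = (λ^2*e^(2*t)*e^(λ*e^(t)) + λ*e^(t)*e^(λ*e^(t)))*e^(-λ)
d^3M/dt^3 = (λ^3*e^(3*t)*e^(λ*e^(t)) + 3*λ^2*e^(2*t)*e^(λ*e^(t)) + λ*e^(t)*e^(λ*e^(t)))*e^(-λ)
d^4M/dt^4 = (λ^4*e^(4*t)*e^(λ*e^(t)) + 6*λ^3*e^(3*t)*e^(λ*e^(t)) + 7*λ^2*e^(2*t)*e^(λ*e^(t)) + λ*e^(t)*e^(λ*e^(t)))*e^(-λ)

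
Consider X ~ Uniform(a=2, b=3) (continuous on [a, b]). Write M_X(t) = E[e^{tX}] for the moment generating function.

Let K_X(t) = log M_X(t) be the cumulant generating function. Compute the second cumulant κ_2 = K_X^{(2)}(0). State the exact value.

κ_2 = K′′(0) = 1/12

M_X(t) = (e^(3*t) - e^(2*t))/t
K_X(t) = log M_X(t) = -log(t) + log(e^(3*t) - e^(2*t))
K′(t) = (3*t*e^(t) - 2*t - e^(t) + 1)/(t*e^(t) - t)
K′′(t) = (-t^2*e^(t) + e^(2*t) - 2*e^(t) + 1)/(t^2*e^(2*t) - 2*t^2*e^(t) + t^2)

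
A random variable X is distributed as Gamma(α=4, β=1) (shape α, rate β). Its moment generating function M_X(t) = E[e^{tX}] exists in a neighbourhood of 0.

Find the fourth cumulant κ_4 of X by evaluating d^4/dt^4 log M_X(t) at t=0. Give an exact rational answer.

M_X(t) = (1 - t)^(-4)
K_X(t) = log M_X(t) = -4*log(1 - t)
K^(4)(t) = 24/(t^4 - 4*t^3 + 6*t^2 - 4*t + 1)

κ_4 = K^(4)(0) = 24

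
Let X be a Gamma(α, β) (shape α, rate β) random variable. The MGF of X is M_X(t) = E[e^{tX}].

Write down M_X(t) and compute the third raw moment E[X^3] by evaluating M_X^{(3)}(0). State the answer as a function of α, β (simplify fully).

M_X(t) = (β/(β - t))^α
dM/dt = -α*β^α*(1/(β - t))^α/(-β + t)
d^2M/dt^2 = (α^2*β^α*(1/(β - t))^α + α*β^α*(1/(β - t))^α)/(β^2 - 2*β*t + t^2)
d^3M/dt^3 = (-α^3*β^α*(1/(β - t))^α - 3*α^2*β^α*(1/(β - t))^α - 2*α*β^α*(1/(β - t))^α)/(-β^3 + 3*β^2*t - 3*β*t^2 + t^3)

E[X^3] = d^3M/dt^3 |_{t=0} = α*(α^2 + 3*α + 2)/β^3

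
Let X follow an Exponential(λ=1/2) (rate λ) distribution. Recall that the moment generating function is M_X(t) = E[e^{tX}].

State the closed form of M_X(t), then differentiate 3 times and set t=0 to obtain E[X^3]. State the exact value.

M_X(t) = 1/(2*(1/2 - t))
M′(t) = 2/(4*t^2 - 4*t + 1)
M′′(t) = -8/(8*t^3 - 12*t^2 + 6*t - 1)
M′′′(t) = 48/(16*t^4 - 32*t^3 + 24*t^2 - 8*t + 1)

E[X^3] = M′′′(0) = 48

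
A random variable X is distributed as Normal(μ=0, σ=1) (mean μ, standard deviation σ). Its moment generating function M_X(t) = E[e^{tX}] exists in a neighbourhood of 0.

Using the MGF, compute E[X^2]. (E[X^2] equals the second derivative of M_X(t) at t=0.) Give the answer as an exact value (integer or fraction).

M_X(t) = e^(t^2/2)
dM/dt = t*e^(t^2/2)
d^2M/dt^2 = t^2*e^(t^2/2) + e^(t^2/2)

E[X^2] = d^2M/dt^2 |_{t=0} = 1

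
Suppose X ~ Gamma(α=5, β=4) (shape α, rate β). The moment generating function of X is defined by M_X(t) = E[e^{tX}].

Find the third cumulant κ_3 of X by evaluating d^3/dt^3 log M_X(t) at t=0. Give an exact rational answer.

κ_3 = D^3[K](0) = 5/32

M_X(t) = 1024/(4 - t)^5
K_X(t) = log M_X(t) = -5*log(4 - t) + 10*log(2)
D^3[K](t) = -10/(t^3 - 12*t^2 + 48*t - 64)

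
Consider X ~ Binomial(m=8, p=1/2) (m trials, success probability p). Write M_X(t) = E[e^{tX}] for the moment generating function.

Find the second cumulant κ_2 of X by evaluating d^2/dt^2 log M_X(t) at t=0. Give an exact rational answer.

κ_2 = K′′(0) = 2

M_X(t) = (e^(t)/2 + 1/2)^8
K_X(t) = log M_X(t) = 8*log(e^(t)/2 + 1/2)
K′(t) = 8*e^(t)/(e^(t) + 1)
K′′(t) = 8*e^(t)/(e^(2*t) + 2*e^(t) + 1)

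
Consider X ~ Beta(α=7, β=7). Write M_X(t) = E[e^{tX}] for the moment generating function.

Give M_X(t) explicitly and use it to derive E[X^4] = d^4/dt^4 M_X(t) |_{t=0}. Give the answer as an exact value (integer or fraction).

M_X(t) = ₁F₁(7; 14; t)
dM/dt = ₁F₁(8; 15; t)/2
d^2M/dt^2 = 4*₁F₁(9; 16; t)/15
d^3M/dt^3 = 3*₁F₁(10; 17; t)/20
d^4M/dt^4 = 3*₁F₁(11; 18; t)/34

E[X^4] = d^4M/dt^4 |_{t=0} = 3/34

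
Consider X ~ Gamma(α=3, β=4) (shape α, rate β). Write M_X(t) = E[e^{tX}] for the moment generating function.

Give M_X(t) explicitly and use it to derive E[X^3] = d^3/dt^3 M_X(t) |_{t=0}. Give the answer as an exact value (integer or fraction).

E[X^3] = d^3M/dt^3 |_{t=0} = 15/16

M_X(t) = 64/(4 - t)^3
dM/dt = 192/(t^4 - 16*t^3 + 96*t^2 - 256*t + 256)
d^2M/dt^2 = -768/(t^5 - 20*t^4 + 160*t^3 - 640*t^2 + 1280*t - 1024)
d^3M/dt^3 = 3840/(t^6 - 24*t^5 + 240*t^4 - 1280*t^3 + 3840*t^2 - 6144*t + 4096)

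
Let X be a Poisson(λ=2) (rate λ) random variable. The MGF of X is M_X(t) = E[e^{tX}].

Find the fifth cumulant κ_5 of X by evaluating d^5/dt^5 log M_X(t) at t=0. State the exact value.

κ_5 = D^5[K](0) = 2

M_X(t) = e^(2*e^(t) - 2)
K_X(t) = log M_X(t) = 2*e^(t) - 2
D^5[K](t) = 2*e^(t)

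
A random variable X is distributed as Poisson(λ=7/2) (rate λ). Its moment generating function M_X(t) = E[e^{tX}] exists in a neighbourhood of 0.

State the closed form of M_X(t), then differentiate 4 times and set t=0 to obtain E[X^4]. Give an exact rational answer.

M_X(t) = e^(7*e^(t)/2 - 7/2)
D^4[M](t) = (2401*e^(4*t)*e^(7*e^(t)/2) + 4116*e^(3*t)*e^(7*e^(t)/2) + 1372*e^(2*t)*e^(7*e^(t)/2) + 56*e^(t)*e^(7*e^(t)/2))*e^(-7/2)/16

E[X^4] = D^4[M](0) = 7945/16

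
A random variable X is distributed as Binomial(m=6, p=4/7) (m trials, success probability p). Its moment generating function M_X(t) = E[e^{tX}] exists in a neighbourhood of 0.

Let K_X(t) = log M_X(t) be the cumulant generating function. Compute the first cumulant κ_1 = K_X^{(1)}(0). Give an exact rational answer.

κ_1 = K′(0) = 24/7

M_X(t) = (4*e^(t)/7 + 3/7)^6
K_X(t) = log M_X(t) = 6*log(4*e^(t)/7 + 3/7)
K′(t) = 24*e^(t)/(4*e^(t) + 3)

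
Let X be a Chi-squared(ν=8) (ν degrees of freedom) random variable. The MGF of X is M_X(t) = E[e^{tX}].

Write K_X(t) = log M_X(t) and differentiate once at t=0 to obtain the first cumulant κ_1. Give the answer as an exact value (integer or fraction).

κ_1 = K^(1)(0) = 8

M_X(t) = (1 - 2*t)^(-4)
K_X(t) = log M_X(t) = -4*log(1 - 2*t)
K^(1)(t) = -8/(2*t - 1)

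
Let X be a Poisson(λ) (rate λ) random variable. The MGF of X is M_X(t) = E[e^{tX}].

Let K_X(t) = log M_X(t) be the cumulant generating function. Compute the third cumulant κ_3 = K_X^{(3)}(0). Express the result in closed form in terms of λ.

M_X(t) = e^(λ*(e^(t) - 1))
K_X(t) = log M_X(t) = λ*(e^(t) - 1)
K^(3)(t) = λ*e^(t)

κ_3 = K^(3)(0) = λ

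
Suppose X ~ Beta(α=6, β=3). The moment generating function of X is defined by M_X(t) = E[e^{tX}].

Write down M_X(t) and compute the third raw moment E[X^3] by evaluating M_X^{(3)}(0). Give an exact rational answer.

M_X(t) = ₁F₁(6; 9; t)
M′(t) = 2*₁F₁(7; 10; t)/3
M′′(t) = 7*₁F₁(8; 11; t)/15
M′′′(t) = 56*₁F₁(9; 12; t)/165

E[X^3] = M′′′(0) = 56/165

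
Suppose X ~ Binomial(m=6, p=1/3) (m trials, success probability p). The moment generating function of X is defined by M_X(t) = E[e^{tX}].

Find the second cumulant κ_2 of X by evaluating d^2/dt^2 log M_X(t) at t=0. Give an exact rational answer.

κ_2 = K^(2)(0) = 4/3

M_X(t) = (e^(t)/3 + 2/3)^6
K_X(t) = log M_X(t) = 6*log(e^(t)/3 + 2/3)
K^(2)(t) = 12*e^(t)/(e^(2*t) + 4*e^(t) + 4)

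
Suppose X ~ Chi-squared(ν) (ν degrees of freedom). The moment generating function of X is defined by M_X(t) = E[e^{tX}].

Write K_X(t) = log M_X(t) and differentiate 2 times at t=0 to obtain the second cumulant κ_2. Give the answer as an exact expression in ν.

κ_2 = K′′(0) = 2*ν

M_X(t) = (1 - 2*t)^(-ν/2)
K_X(t) = log M_X(t) = -ν*log(1 - 2*t)/2
K′(t) = -ν/(2*t - 1)
K′′(t) = 2*ν/(4*t^2 - 4*t + 1)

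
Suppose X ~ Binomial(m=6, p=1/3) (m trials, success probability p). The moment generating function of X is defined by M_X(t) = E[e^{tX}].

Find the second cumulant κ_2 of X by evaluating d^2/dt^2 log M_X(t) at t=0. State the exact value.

M_X(t) = (e^(t)/3 + 2/3)^6
K_X(t) = log M_X(t) = 6*log(e^(t)/3 + 2/3)
K′(t) = 6*e^(t)/(e^(t) + 2)
K′′(t) = 12*e^(t)/(e^(2*t) + 4*e^(t) + 4)

κ_2 = K′′(0) = 4/3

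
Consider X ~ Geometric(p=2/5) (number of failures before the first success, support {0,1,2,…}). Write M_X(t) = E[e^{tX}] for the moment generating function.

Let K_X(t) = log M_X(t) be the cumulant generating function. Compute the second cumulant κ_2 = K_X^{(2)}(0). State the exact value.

M_X(t) = 2/(5*(1 - 3*e^(t)/5))
K_X(t) = log M_X(t) = -log(1 - 3*e^(t)/5) - log(5) + log(2)
K′(t) = -3*e^(t)/(3*e^(t) - 5)
K′′(t) = 15*e^(t)/(9*e^(2*t) - 30*e^(t) + 25)

κ_2 = K′′(0) = 15/4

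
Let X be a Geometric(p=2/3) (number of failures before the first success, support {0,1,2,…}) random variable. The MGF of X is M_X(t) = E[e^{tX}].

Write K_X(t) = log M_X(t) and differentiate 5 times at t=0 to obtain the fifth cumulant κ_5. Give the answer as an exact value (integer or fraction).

M_X(t) = 2/(3*(1 - e^(t)/3))
K_X(t) = log M_X(t) = -log(1 - e^(t)/3) - log(3) + log(2)
K′(t) = -e^(t)/(e^(t) - 3)
K′′(t) = 3*e^(t)/(e^(2*t) - 6*e^(t) + 9)
K′′′(t) = (-3*e^(2*t) - 9*e^(t))/(e^(3*t) - 9*e^(2*t) + 27*e^(t) - 27)
K′′′′(t) = (3*e^(3*t) + 36*e^(2*t) + 27*e^(t))/(e^(4*t) - 12*e^(3*t) + 54*e^(2*t) - 108*e^(t) + 81)
K′′′′′(t) = (-3*e^(4*t) - 99*e^(3*t) - 297*e^(2*t) - 81*e^(t))/(e^(5*t) - 15*e^(4*t) + 90*e^(3*t) - 270*e^(2*t) + 405*e^(t) - 243)

κ_5 = K′′′′′(0) = 15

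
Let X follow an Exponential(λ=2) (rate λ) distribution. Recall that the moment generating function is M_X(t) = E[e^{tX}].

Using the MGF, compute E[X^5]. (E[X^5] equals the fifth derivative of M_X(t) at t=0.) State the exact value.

E[X^5] = M^(5)(0) = 15/4

M_X(t) = 2/(2 - t)
M^(5)(t) = 240/(t^6 - 12*t^5 + 60*t^4 - 160*t^3 + 240*t^2 - 192*t + 64)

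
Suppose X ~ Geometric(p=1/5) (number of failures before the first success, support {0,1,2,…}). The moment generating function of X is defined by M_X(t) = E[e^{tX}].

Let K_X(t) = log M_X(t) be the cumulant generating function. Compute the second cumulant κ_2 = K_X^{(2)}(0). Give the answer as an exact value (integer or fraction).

κ_2 = D^2[K](0) = 20

M_X(t) = 1/(5*(1 - 4*e^(t)/5))
K_X(t) = log M_X(t) = -log(1 - 4*e^(t)/5) - log(5)
D^2[K](t) = 20*e^(t)/(16*e^(2*t) - 40*e^(t) + 25)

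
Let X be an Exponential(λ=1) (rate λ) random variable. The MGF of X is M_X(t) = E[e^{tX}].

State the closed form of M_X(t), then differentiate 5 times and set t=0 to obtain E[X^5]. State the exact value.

M_X(t) = 1/(1 - t)
D^5[M](t) = 120/(t^6 - 6*t^5 + 15*t^4 - 20*t^3 + 15*t^2 - 6*t + 1)

E[X^5] = D^5[M](0) = 120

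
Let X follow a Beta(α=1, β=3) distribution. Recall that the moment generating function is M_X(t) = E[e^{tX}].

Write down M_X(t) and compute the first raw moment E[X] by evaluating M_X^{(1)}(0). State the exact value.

M_X(t) = ₁F₁(1; 4; t)
dM/dt = ₁F₁(2; 5; t)/4

E[X] = dM/dt |_{t=0} = 1/4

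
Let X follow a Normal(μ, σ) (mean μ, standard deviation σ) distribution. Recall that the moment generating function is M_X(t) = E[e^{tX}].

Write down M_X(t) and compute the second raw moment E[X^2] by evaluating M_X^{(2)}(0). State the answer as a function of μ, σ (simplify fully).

M_X(t) = e^(μ*t + σ^2*t^2/2)
dM/dt = μ*e^(μ*t)*e^(σ^2*t^2/2) + σ^2*t*e^(μ*t)*e^(σ^2*t^2/2)
d^2M/dt^2 = μ^2*e^(μ*t)*e^(σ^2*t^2/2) + 2*μ*σ^2*t*e^(μ*t)*e^(σ^2*t^2/2) + σ^4*t^2*e^(μ*t)*e^(σ^2*t^2/2) + σ^2*e^(μ*t)*e^(σ^2*t^2/2)

E[X^2] = d^2M/dt^2 |_{t=0} = μ^2 + σ^2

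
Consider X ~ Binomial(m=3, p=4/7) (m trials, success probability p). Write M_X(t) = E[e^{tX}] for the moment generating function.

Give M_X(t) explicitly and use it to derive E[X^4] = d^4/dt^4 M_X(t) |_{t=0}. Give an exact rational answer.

E[X^4] = D^4[M](0) = 7596/343

M_X(t) = (4*e^(t)/7 + 3/7)^3
D^4[M](t) = 5184*e^(3*t)/343 + 2304*e^(2*t)/343 + 108*e^(t)/343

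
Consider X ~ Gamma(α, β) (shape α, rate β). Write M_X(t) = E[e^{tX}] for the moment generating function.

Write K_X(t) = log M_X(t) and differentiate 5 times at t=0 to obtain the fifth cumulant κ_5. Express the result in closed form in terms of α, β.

M_X(t) = (β/(β - t))^α
K_X(t) = log M_X(t) = α*(log(β) - log(β - t))
K′(t) = -α/(-β + t)
K′′(t) = α/(β^2 - 2*β*t + t^2)
K′′′(t) = -2*α/(-β^3 + 3*β^2*t - 3*β*t^2 + t^3)
K′′′′(t) = 6*α/(β^4 - 4*β^3*t + 6*β^2*t^2 - 4*β*t^3 + t^4)
K′′′′′(t) = -24*α/(-β^5 + 5*β^4*t - 10*β^3*t^2 + 10*β^2*t^3 - 5*β*t^4 + t^5)

κ_5 = K′′′′′(0) = 24*α/β^5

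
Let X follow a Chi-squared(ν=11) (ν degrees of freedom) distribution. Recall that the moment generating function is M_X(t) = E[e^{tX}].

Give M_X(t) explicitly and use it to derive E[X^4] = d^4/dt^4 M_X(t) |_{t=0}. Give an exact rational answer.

E[X^4] = d^4M/dt^4 |_{t=0} = 36465

M_X(t) = (1 - 2*t)^(-11/2)
dM/dt = 11/(64*t^6*√(1 - 2*t) - 192*t^5*√(1 - 2*t) + 240*t^4*√(1 - 2*t) - 160*t^3*√(1 - 2*t) + 60*t^2*√(1 - 2*t) - 12*t*√(1 - 2*t) + √(1 - 2*t))
d^2M/dt^2 = -143/(128*t^7*√(1 - 2*t) - 448*t^6*√(1 - 2*t) + 672*t^5*√(1 - 2*t) - 560*t^4*√(1 - 2*t) + 280*t^3*√(1 - 2*t) - 84*t^2*√(1 - 2*t) + 14*t*√(1 - 2*t) - √(1 - 2*t))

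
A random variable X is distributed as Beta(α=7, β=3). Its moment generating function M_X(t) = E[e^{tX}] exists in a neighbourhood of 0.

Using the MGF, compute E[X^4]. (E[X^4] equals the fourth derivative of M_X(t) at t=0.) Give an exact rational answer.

M_X(t) = ₁F₁(7; 10; t)
M^(4)(t) = 42*₁F₁(11; 14; t)/143

E[X^4] = M^(4)(0) = 42/143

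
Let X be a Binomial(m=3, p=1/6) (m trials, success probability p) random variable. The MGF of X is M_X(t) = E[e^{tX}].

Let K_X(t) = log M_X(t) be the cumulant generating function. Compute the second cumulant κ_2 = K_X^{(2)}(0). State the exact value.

κ_2 = d^2K/dt^2 |_{t=0} = 5/12

M_X(t) = (e^(t)/6 + 5/6)^3
K_X(t) = log M_X(t) = 3*log(e^(t)/6 + 5/6)
dK/dt = 3*e^(t)/(e^(t) + 5)
d^2K/dt^2 = 15*e^(t)/(e^(2*t) + 10*e^(t) + 25)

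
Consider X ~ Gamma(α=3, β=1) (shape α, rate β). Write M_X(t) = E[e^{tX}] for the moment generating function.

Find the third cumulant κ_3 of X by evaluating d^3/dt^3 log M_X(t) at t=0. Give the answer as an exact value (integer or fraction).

M_X(t) = (1 - t)^(-3)
K_X(t) = log M_X(t) = -3*log(1 - t)
K^(3)(t) = -6/(t^3 - 3*t^2 + 3*t - 1)

κ_3 = K^(3)(0) = 6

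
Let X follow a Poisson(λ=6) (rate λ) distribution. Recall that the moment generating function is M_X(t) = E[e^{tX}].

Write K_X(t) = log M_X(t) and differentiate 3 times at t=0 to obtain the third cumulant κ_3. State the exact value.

M_X(t) = e^(6*e^(t) - 6)
K_X(t) = log M_X(t) = 6*e^(t) - 6
dK/dt = 6*e^(t)
d^2K/dt^2 = 6*e^(t)
d^3K/dt^3 = 6*e^(t)

κ_3 = d^3K/dt^3 |_{t=0} = 6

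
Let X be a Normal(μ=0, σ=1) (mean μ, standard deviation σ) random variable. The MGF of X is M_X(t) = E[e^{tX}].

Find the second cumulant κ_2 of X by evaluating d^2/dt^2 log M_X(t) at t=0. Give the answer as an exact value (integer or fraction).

κ_2 = K^(2)(0) = 1

M_X(t) = e^(t^2/2)
K_X(t) = log M_X(t) = t^2/2
K^(2)(t) = 1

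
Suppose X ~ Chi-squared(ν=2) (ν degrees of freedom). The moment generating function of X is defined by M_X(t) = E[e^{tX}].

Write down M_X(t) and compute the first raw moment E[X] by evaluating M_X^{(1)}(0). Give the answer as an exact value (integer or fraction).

M_X(t) = 1/(1 - 2*t)
dM/dt = 2/(4*t^2 - 4*t + 1)

E[X] = dM/dt |_{t=0} = 2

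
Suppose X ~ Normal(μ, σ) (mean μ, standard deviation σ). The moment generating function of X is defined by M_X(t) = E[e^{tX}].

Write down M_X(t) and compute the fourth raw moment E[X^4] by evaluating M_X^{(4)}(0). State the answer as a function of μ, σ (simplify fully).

E[X^4] = d^4M/dt^4 |_{t=0} = μ^4 + 6*μ^2*σ^2 + 3*σ^4

M_X(t) = e^(μ*t + σ^2*t^2/2)
dM/dt = μ*e^(μ*t)*e^(σ^2*t^2/2) + σ^2*t*e^(μ*t)*e^(σ^2*t^2/2)
d^2M/dt^2 = μ^2*e^(μ*t)*e^(σ^2*t^2/2) + 2*μ*σ^2*t*e^(μ*t)*e^(σ^2*t^2/2) + σ^4*t^2*e^(μ*t)*e^(σ^2*t^2/2) + σ^2*e^(μ*t)*e^(σ^2*t^2/2)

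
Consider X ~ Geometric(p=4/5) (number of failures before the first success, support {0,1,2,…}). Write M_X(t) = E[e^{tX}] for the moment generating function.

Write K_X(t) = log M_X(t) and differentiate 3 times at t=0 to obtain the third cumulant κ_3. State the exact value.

M_X(t) = 4/(5*(1 - e^(t)/5))
K_X(t) = log M_X(t) = -log(1 - e^(t)/5) - log(5) + 2*log(2)
K′(t) = -e^(t)/(e^(t) - 5)
K′′(t) = 5*e^(t)/(e^(2*t) - 10*e^(t) + 25)
K′′′(t) = (-5*e^(2*t) - 25*e^(t))/(e^(3*t) - 15*e^(2*t) + 75*e^(t) - 125)

κ_3 = K′′′(0) = 15/32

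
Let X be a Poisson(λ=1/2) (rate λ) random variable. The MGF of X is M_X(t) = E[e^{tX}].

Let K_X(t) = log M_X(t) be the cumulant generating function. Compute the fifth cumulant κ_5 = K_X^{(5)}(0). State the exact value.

M_X(t) = e^(e^(t)/2 - 1/2)
K_X(t) = log M_X(t) = e^(t)/2 - 1/2
dK/dt = e^(t)/2
d^2K/dt^2 = e^(t)/2
d^3K/dt^3 = e^(t)/2
d^4K/dt^4 = e^(t)/2
d^5K/dt^5 = e^(t)/2

κ_5 = d^5K/dt^5 |_{t=0} = 1/2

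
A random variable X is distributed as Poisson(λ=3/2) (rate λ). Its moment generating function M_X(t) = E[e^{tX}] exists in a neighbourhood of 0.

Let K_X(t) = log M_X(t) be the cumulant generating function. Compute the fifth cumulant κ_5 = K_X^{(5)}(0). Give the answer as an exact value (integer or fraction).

M_X(t) = e^(3*e^(t)/2 - 3/2)
K_X(t) = log M_X(t) = 3*e^(t)/2 - 3/2
dK/dt = 3*e^(t)/2
d^2K/dt^2 = 3*e^(t)/2
d^3K/dt^3 = 3*e^(t)/2
d^4K/dt^4 = 3*e^(t)/2
d^5K/dt^5 = 3*e^(t)/2

κ_5 = d^5K/dt^5 |_{t=0} = 3/2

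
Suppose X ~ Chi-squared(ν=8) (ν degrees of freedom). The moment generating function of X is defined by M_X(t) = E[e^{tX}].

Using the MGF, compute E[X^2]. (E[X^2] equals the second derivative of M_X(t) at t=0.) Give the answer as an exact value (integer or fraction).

E[X^2] = M^(2)(0) = 80

M_X(t) = (1 - 2*t)^(-4)
M^(2)(t) = 80/(64*t^6 - 192*t^5 + 240*t^4 - 160*t^3 + 60*t^2 - 12*t + 1)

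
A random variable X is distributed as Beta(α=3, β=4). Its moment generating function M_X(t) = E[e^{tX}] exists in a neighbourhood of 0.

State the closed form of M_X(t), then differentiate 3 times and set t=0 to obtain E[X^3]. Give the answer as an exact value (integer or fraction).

M_X(t) = ₁F₁(3; 7; t)
D^3[M](t) = 5*₁F₁(6; 10; t)/42

E[X^3] = D^3[M](0) = 5/42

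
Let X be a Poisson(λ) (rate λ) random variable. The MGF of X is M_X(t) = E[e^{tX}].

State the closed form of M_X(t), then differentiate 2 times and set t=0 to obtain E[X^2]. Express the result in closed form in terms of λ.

M_X(t) = e^(λ*(e^(t) - 1))
D^2[M](t) = (λ^2*e^(2*t)*e^(λ*e^(t)) + λ*e^(t)*e^(λ*e^(t)))*e^(-λ)

E[X^2] = D^2[M](0) = λ*(λ + 1)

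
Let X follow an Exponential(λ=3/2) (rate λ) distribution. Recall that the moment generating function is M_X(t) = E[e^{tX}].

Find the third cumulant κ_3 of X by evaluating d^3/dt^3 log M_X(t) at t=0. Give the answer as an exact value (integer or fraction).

κ_3 = d^3K/dt^3 |_{t=0} = 16/27

M_X(t) = 3/(2*(3/2 - t))
K_X(t) = log M_X(t) = -log(3/2 - t) - log(2) + log(3)
dK/dt = -2/(2*t - 3)
d^2K/dt^2 = 4/(4*t^2 - 12*t + 9)
d^3K/dt^3 = -16/(8*t^3 - 36*t^2 + 54*t - 27)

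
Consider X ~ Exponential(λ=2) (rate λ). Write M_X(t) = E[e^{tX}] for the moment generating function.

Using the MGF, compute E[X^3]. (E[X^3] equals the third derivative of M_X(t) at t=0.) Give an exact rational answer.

M_X(t) = 2/(2 - t)
M′(t) = 2/(t^2 - 4*t + 4)
M′′(t) = -4/(t^3 - 6*t^2 + 12*t - 8)
M′′′(t) = 12/(t^4 - 8*t^3 + 24*t^2 - 32*t + 16)

E[X^3] = M′′′(0) = 3/4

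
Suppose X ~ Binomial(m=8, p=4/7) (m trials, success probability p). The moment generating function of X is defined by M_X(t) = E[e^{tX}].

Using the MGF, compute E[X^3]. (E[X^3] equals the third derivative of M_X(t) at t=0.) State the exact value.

E[X^3] = d^3M/dt^3 |_{t=0} = 5984/49

M_X(t) = (4*e^(t)/7 + 3/7)^8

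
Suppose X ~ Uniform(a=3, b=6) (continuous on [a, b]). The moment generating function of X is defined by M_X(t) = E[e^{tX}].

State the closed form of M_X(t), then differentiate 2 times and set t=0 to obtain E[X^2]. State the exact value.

M_X(t) = (e^(6*t) - e^(3*t))/(3*t)
D^2[M](t) = (36*t^2*e^(6*t) - 9*t^2*e^(3*t) - 12*t*e^(6*t) + 6*t*e^(3*t) + 2*e^(6*t) - 2*e^(3*t))/(3*t^3)

E[X^2] = D^2[M](0) = 21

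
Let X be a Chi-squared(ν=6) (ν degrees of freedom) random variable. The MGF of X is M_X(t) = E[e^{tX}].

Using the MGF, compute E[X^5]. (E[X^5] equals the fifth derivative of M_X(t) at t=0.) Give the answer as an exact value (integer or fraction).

E[X^5] = D^5[M](0) = 80640

M_X(t) = (1 - 2*t)^(-3)
D^5[M](t) = 80640/(256*t^8 - 1024*t^7 + 1792*t^6 - 1792*t^5 + 1120*t^4 - 448*t^3 + 112*t^2 - 16*t + 1)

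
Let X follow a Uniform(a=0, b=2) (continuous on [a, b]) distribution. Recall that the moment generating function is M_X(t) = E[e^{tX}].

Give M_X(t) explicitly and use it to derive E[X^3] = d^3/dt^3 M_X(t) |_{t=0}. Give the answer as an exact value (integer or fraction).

E[X^3] = d^3M/dt^3 |_{t=0} = 2

M_X(t) = (e^(2*t) - 1)/(2*t)
dM/dt = (2*t*e^(2*t) - e^(2*t) + 1)/(2*t^2)
d^2M/dt^2 = (2*t^2*e^(2*t) - 2*t*e^(2*t) + e^(2*t) - 1)/t^3
d^3M/dt^3 = (4*t^3*e^(2*t) - 6*t^2*e^(2*t) + 6*t*e^(2*t) - 3*e^(2*t) + 3)/t^4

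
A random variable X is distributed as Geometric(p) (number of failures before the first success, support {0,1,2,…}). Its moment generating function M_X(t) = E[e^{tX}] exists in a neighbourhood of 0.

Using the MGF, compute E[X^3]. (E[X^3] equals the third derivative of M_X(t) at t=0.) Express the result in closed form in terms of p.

M_X(t) = p/(-(1 - p)*e^(t) + 1)

E[X^3] = D^3[M](0) = -1 + 7/p - 12/p^2 + 6/p^3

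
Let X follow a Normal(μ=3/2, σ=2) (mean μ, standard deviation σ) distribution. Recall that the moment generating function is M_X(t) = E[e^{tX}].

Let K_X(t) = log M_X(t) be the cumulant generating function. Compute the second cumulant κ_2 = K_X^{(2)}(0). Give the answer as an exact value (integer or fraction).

κ_2 = K′′(0) = 4

M_X(t) = e^(2*t^2 + 3*t/2)
K_X(t) = log M_X(t) = 2*t^2 + 3*t/2
K′(t) = 4*t + 3/2
K′′(t) = 4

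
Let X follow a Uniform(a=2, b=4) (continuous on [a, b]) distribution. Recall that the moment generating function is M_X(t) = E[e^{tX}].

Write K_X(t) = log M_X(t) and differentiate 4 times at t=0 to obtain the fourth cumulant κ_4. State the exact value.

M_X(t) = (e^(4*t) - e^(2*t))/(2*t)
K_X(t) = log M_X(t) = -log(t) + log(e^(4*t) - e^(2*t)) - log(2)
K′(t) = (4*t*e^(2*t) - 2*t - e^(2*t) + 1)/(t*e^(2*t) - t)
K′′(t) = (-4*t^2*e^(2*t) + e^(4*t) - 2*e^(2*t) + 1)/(t^2*e^(4*t) - 2*t^2*e^(2*t) + t^2)
K′′′(t) = (8*t^3*e^(4*t) + 8*t^3*e^(2*t) - 2*e^(6*t) + 6*e^(4*t) - 6*e^(2*t) + 2)/(t^3*e^(6*t) - 3*t^3*e^(4*t) + 3*t^3*e^(2*t) - t^3)

κ_4 = K′′′′(0) = -2/15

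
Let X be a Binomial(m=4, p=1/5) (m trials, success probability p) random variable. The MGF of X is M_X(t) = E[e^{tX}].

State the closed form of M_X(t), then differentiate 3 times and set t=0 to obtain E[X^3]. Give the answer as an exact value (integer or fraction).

E[X^3] = d^3M/dt^3 |_{t=0} = 304/125

M_X(t) = (e^(t)/5 + 4/5)^4
dM/dt = 4*e^(4*t)/625 + 48*e^(3*t)/625 + 192*e^(2*t)/625 + 256*e^(t)/625
d^2M/dt^2 = 16*e^(4*t)/625 + 144*e^(3*t)/625 + 384*e^(2*t)/625 + 256*e^(t)/625
d^3M/dt^3 = 64*e^(4*t)/625 + 432*e^(3*t)/625 + 768*e^(2*t)/625 + 256*e^(t)/625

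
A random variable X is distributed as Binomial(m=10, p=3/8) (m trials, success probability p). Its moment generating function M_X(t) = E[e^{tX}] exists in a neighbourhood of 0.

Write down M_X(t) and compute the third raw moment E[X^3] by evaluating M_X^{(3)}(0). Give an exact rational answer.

M_X(t) = (3*e^(t)/8 + 5/8)^10

E[X^3] = M′′′(0) = 1275/16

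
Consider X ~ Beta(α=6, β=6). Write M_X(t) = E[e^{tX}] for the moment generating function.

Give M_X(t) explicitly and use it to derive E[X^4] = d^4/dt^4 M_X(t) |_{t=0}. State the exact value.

E[X^4] = d^4M/dt^4 |_{t=0} = 6/65

M_X(t) = ₁F₁(6; 12; t)
dM/dt = ₁F₁(7; 13; t)/2
d^2M/dt^2 = 7*₁F₁(8; 14; t)/26
d^3M/dt^3 = 2*₁F₁(9; 15; t)/13
d^4M/dt^4 = 6*₁F₁(10; 16; t)/65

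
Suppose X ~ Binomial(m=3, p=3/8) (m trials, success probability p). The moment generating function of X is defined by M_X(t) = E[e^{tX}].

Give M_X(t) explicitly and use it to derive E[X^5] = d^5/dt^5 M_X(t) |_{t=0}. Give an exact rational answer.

M_X(t) = (3*e^(t)/8 + 5/8)^3
M^(5)(t) = 6561*e^(3*t)/512 + 135*e^(2*t)/16 + 225*e^(t)/512

E[X^5] = M^(5)(0) = 5553/256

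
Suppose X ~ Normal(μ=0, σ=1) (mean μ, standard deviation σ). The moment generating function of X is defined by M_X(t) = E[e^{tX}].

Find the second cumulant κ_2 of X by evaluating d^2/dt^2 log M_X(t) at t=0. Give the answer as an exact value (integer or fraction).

M_X(t) = e^(t^2/2)
K_X(t) = log M_X(t) = t^2/2
K^(2)(t) = 1

κ_2 = K^(2)(0) = 1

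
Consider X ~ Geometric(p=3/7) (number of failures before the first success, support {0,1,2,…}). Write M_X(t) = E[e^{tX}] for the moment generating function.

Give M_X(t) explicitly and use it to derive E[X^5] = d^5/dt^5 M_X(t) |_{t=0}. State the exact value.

E[X^5] = M′′′′′(0) = 135628/81

M_X(t) = 3/(7*(1 - 4*e^(t)/7))
M′(t) = 12*e^(t)/(16*e^(2*t) - 56*e^(t) + 49)
M′′(t) = (-48*e^(2*t) - 84*e^(t))/(64*e^(3*t) - 336*e^(2*t) + 588*e^(t) - 343)
M′′′(t) = (192*e^(3*t) + 1344*e^(2*t) + 588*e^(t))/(256*e^(4*t) - 1792*e^(3*t) + 4704*e^(2*t) - 5488*e^(t) + 2401)
M′′′′(t) = (-768*e^(4*t) - 14784*e^(3*t) - 25872*e^(2*t) - 4116*e^(t))/(1024*e^(5*t) - 8960*e^(4*t) + 31360*e^(3*t) - 54880*e^(2*t) + 48020*e^(t) - 16807)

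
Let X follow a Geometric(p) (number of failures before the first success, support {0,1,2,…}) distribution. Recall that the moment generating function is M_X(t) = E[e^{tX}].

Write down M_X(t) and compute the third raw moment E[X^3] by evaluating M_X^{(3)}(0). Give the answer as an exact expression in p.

M_X(t) = p/(-(1 - p)*e^(t) + 1)
M′(t) = (-p^2*e^(t) + p*e^(t))/(p^2*e^(2*t) - 2*p*e^(2*t) + 2*p*e^(t) + e^(2*t) - 2*e^(t) + 1)

E[X^3] = M′′′(0) = -1 + 7/p - 12/p^2 + 6/p^3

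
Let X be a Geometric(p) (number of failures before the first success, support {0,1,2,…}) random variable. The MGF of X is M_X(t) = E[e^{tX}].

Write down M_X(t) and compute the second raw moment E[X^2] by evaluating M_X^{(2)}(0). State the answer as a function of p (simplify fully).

E[X^2] = M^(2)(0) = 1 - 3/p + 2/p^2

M_X(t) = p/(-(1 - p)*e^(t) + 1)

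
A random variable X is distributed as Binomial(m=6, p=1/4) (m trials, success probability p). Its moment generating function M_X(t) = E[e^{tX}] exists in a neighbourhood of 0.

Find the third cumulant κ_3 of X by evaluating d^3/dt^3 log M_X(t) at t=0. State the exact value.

κ_3 = K^(3)(0) = 9/16

M_X(t) = (e^(t)/4 + 3/4)^6
K_X(t) = log M_X(t) = 6*log(e^(t)/4 + 3/4)
K^(3)(t) = (-18*e^(2*t) + 54*e^(t))/(e^(3*t) + 9*e^(2*t) + 27*e^(t) + 27)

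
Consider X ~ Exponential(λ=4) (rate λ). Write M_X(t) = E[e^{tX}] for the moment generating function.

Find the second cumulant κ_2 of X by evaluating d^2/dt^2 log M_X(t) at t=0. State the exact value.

M_X(t) = 4/(4 - t)
K_X(t) = log M_X(t) = -log(4 - t) + 2*log(2)
K′(t) = -1/(t - 4)
K′′(t) = 1/(t^2 - 8*t + 16)

κ_2 = K′′(0) = 1/16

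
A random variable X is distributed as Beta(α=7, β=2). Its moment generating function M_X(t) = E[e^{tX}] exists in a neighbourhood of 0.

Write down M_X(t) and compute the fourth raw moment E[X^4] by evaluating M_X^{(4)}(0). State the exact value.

M_X(t) = ₁F₁(7; 9; t)
D^4[M](t) = 14*₁F₁(11; 13; t)/33

E[X^4] = D^4[M](0) = 14/33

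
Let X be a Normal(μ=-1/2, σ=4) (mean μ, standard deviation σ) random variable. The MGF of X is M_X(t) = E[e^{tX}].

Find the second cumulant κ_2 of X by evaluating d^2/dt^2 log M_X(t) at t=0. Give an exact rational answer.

κ_2 = d^2K/dt^2 |_{t=0} = 16

M_X(t) = e^(8*t^2 - t/2)
K_X(t) = log M_X(t) = 8*t^2 - t/2
dK/dt = 16*t - 1/2
d^2K/dt^2 = 16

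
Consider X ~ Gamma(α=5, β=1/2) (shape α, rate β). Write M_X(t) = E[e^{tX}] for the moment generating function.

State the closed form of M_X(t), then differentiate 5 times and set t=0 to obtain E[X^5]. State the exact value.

M_X(t) = 1/(32*(1/2 - t)^5)
M^(5)(t) = 483840/(1024*t^10 - 5120*t^9 + 11520*t^8 - 15360*t^7 + 13440*t^6 - 8064*t^5 + 3360*t^4 - 960*t^3 + 180*t^2 - 20*t + 1)

E[X^5] = M^(5)(0) = 483840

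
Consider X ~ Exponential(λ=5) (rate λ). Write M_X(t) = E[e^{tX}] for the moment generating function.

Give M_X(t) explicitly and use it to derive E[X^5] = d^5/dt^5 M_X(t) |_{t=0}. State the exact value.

M_X(t) = 5/(5 - t)
dM/dt = 5/(t^2 - 10*t + 25)
d^2M/dt^2 = -10/(t^3 - 15*t^2 + 75*t - 125)
d^3M/dt^3 = 30/(t^4 - 20*t^3 + 150*t^2 - 500*t + 625)
d^4M/dt^4 = -120/(t^5 - 25*t^4 + 250*t^3 - 1250*t^2 + 3125*t - 3125)
d^5M/dt^5 = 600/(t^6 - 30*t^5 + 375*t^4 - 2500*t^3 + 9375*t^2 - 18750*t + 15625)

E[X^5] = d^5M/dt^5 |_{t=0} = 24/625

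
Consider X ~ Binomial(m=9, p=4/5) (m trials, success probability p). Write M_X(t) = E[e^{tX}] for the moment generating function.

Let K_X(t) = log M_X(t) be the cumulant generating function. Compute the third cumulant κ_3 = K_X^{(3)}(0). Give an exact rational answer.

κ_3 = d^3K/dt^3 |_{t=0} = -108/125

M_X(t) = (4*e^(t)/5 + 1/5)^9
K_X(t) = log M_X(t) = 9*log(4*e^(t)/5 + 1/5)
dK/dt = 36*e^(t)/(4*e^(t) + 1)
d^2K/dt^2 = 36*e^(t)/(16*e^(2*t) + 8*e^(t) + 1)
d^3K/dt^3 = (-144*e^(2*t) + 36*e^(t))/(64*e^(3*t) + 48*e^(2*t) + 12*e^(t) + 1)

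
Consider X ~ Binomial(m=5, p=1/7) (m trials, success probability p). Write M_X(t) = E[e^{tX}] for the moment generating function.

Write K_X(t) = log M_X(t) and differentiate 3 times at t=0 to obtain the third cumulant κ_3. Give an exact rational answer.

M_X(t) = (e^(t)/7 + 6/7)^5
K_X(t) = log M_X(t) = 5*log(e^(t)/7 + 6/7)
dK/dt = 5*e^(t)/(e^(t) + 6)
d^2K/dt^2 = 30*e^(t)/(e^(2*t) + 12*e^(t) + 36)
d^3K/dt^3 = (-30*e^(2*t) + 180*e^(t))/(e^(3*t) + 18*e^(2*t) + 108*e^(t) + 216)

κ_3 = d^3K/dt^3 |_{t=0} = 150/343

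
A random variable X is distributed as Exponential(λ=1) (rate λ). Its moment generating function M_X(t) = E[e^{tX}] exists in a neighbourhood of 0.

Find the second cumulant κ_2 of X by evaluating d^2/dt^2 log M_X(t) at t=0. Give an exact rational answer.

κ_2 = K′′(0) = 1

M_X(t) = 1/(1 - t)
K_X(t) = log M_X(t) = -log(1 - t)
K′(t) = -1/(t - 1)
K′′(t) = 1/(t^2 - 2*t + 1)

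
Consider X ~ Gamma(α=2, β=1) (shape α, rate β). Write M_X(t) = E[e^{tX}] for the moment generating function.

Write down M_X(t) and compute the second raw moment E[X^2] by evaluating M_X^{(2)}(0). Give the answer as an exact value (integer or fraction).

M_X(t) = (1 - t)^(-2)
M′(t) = -2/(t^3 - 3*t^2 + 3*t - 1)
M′′(t) = 6/(t^4 - 4*t^3 + 6*t^2 - 4*t + 1)

E[X^2] = M′′(0) = 6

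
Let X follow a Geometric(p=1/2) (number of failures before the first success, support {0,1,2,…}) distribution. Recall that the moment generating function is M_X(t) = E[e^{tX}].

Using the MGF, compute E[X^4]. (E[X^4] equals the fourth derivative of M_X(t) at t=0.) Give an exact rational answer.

E[X^4] = M′′′′(0) = 75

M_X(t) = 1/(2*(1 - e^(t)/2))
M′(t) = e^(t)/(e^(2*t) - 4*e^(t) + 4)
M′′(t) = (-e^(2*t) - 2*e^(t))/(e^(3*t) - 6*e^(2*t) + 12*e^(t) - 8)
M′′′(t) = (e^(3*t) + 8*e^(2*t) + 4*e^(t))/(e^(4*t) - 8*e^(3*t) + 24*e^(2*t) - 32*e^(t) + 16)
M′′′′(t) = (-e^(4*t) - 22*e^(3*t) - 44*e^(2*t) - 8*e^(t))/(e^(5*t) - 10*e^(4*t) + 40*e^(3*t) - 80*e^(2*t) + 80*e^(t) - 32)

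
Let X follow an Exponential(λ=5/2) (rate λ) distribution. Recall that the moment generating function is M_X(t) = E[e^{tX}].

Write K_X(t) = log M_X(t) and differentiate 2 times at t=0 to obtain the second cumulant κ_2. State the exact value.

M_X(t) = 5/(2*(5/2 - t))
K_X(t) = log M_X(t) = -log(5/2 - t) - log(2) + log(5)
K′(t) = -2/(2*t - 5)
K′′(t) = 4/(4*t^2 - 20*t + 25)

κ_2 = K′′(0) = 4/25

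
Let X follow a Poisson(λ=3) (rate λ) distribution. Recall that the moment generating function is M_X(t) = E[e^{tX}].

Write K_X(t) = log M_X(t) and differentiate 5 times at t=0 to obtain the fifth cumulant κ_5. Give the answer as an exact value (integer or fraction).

M_X(t) = e^(3*e^(t) - 3)
K_X(t) = log M_X(t) = 3*e^(t) - 3
dK/dt = 3*e^(t)
d^2K/dt^2 = 3*e^(t)
d^3K/dt^3 = 3*e^(t)
d^4K/dt^4 = 3*e^(t)
d^5K/dt^5 = 3*e^(t)

κ_5 = d^5K/dt^5 |_{t=0} = 3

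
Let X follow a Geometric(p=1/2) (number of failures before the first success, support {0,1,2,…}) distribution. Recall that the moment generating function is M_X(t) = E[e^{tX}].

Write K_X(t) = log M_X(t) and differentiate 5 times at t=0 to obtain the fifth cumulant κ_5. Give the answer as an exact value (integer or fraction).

κ_5 = K^(5)(0) = 150

M_X(t) = 1/(2*(1 - e^(t)/2))
K_X(t) = log M_X(t) = -log(1 - e^(t)/2) - log(2)
K^(5)(t) = (-2*e^(4*t) - 44*e^(3*t) - 88*e^(2*t) - 16*e^(t))/(e^(5*t) - 10*e^(4*t) + 40*e^(3*t) - 80*e^(2*t) + 80*e^(t) - 32)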